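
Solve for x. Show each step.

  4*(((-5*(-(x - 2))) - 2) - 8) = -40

Step 1. [4*(((-5*(-(x - 2))) - 2) - 8) = -40] LHS = 4·(…); ÷4 both sides ⇒ div: ((-5*(-(x - 2))) - 2) - 8 = -10.
Step 2. [((-5*(-(x - 2))) - 2) - 8 = -10] 8 comes off first (add 8). So sub: (-5*(-(x - 2))) - 2 = -2.
Step 3. [(-5*(-(x - 2))) - 2 = -2] peel the -2: add 2 from each side. So sub: -5*(-(x - 2)) = 0.
Step 4. [-5*(-(x - 2)) = 0] -5·(inner) — divide through by -5. So div: -(x - 2) = 0.
Step 5. [-(x - 2) = 0] flip signs both sides ⇒ neg: x - 2 = 0.
Step 6. [x - 2 = 0] 2 comes off first (add 2). So sub: x = 2.

Answer: x ∈ {2}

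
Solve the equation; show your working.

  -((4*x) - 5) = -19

Step 1. [-((4*x) - 5) = -19] flip signs both sides. So neg: (4*x) - 5 = 19.
Step 2. [(4*x) - 5 = 19] the outer -5 inverts by adding 5 ⇒ sub: 4*x = 24.
Step 3. [4*x = 24] leading coefficient 4: divide by 4 ⇒ div: x = 6.

Answer: x ∈ {6}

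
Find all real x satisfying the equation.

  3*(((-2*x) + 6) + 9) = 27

Step 1. [3*(((-2*x) + 6) + 9) = 27] divide by the outer 3 ⇒ div: ((-2*x) + 6) + 9 = 9.
Step 2. [((-2*x) + 6) + 9 = 9] +9 is outermost — subtract 9 both sides ⇒ sub: (-2*x) + 6 = 0.
Step 3. [(-2*x) + 6 = 0] +6 is outermost — subtract 6 both sides ⇒ sub: -2*x = -6.
Step 4. [-2*x = -6] -2 out front; divide by -2. So div: x = 3.

Answer: x ∈ {3}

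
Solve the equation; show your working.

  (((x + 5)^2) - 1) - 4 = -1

Step 1. [(((x + 5)^2) - 1) - 4 = -1] peel the -4: add 4 from each side ⇒ sub: ((x + 5)^2) - 1 = 3.
Step 2. [((x + 5)^2) - 1 = 3] -1 is outermost — add 1 both sides, so sub: (x + 5)^2 = 4.
Step 3. [(x + 5)^2 = 4] √ both sides: 4 ≥ 0 gives two branches. So sqrt: x + 5 = 2 or -2.
Step 4. [x + 5 = 2 or -2] peel the +5: subtract 5 from each side ⇒ sub: x = -3 or -7.

Answer: x ∈ {-7, -3}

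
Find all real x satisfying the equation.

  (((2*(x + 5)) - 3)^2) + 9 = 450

Step 1. [(((2*(x + 5)) - 3)^2) + 9 = 450] subtract 9: x sits inside (… + 9) ⇒ sub: ((2*(x + 5)) - 3)^2 = 441.
Step 2. [((2*(x + 5)) - 3)^2 = 441] LHS squared, RHS 441 ≥ 0: apply √ (±). So sqrt: (2*(x + 5)) - 3 = 21 or -21.
Step 3. [(2*(x + 5)) - 3 = 21 or -21] the outer -3 inverts by adding 3 ⇒ sub: 2*(x + 5) = 24 or -18.
Step 4. [2*(x + 5) = 24 or -18] 2·(inner) — divide through by 2, so div: x + 5 = 12 or -9.
Step 5. [x + 5 = 12 or -9] the outer +5 inverts by subtracting 5, so sub: x = 7 or -14.

Answer: x ∈ {-14, 7}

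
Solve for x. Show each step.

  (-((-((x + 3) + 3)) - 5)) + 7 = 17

Step 1. [(-((-((x + 3) + 3)) - 5)) + 7 = 17] +7 is outermost — subtract 7 both sides ⇒ sub: -((-((x + 3) + 3)) - 5) = 10.
Step 2. [-((-((x + 3) + 3)) - 5) = 10] flip signs both sides, so neg: (-((x + 3) + 3)) - 5 = -10.
Step 3. [(-((x + 3) + 3)) - 5 = -10] add 5: x sits inside (… - 5). So sub: -((x + 3) + 3) = -5.
Step 4. [-((x + 3) + 3) = -5] LHS negated; negate both sides, so neg: (x + 3) + 3 = 5.
Step 5. [(x + 3) + 3 = 5] the outer +3 inverts by subtracting 3, so sub: x + 3 = 2.
Step 6. [x + 3 = 2] 3 comes off first (subtract 3). So sub: x = -1.

Answer: x ∈ {-1}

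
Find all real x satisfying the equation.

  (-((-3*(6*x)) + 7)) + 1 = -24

Step 1. [(-((-3*(6*x)) + 7)) + 1 = -24] the outer +1 inverts by subtracting 1. So sub: -((-3*(6*x)) + 7) = -25.
Step 2. [-((-3*(6*x)) + 7) = -25] flip signs both sides ⇒ neg: (-3*(6*x)) + 7 = 25.
Step 3. [(-3*(6*x)) + 7 = 25] +7 is outermost — subtract 7 both sides ⇒ sub: -3*(6*x) = 18.
Step 4. [-3*(6*x) = 18] -3·(inner) — divide through by -3, so div: 6*x = -6.
Step 5. [6*x = -6] 6 out front; divide by 6. So div: x = -1.

Answer: x ∈ {-1}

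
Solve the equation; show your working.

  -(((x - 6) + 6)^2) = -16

Step 1. [-(((x - 6) + 6)^2) = -16] leading − — multiply by −1 ⇒ neg: ((x - 6) + 6)^2 = 16.
Step 2. [((x - 6) + 6)^2 = 16] √ both sides: 16 ≥ 0 gives two branches. So sqrt: (x - 6) + 6 = 4 or -4.
Step 3. [(x - 6) + 6 = 4 or -4] the outer +6 inverts by subtracting 6 ⇒ sub: x - 6 = -2 or -10.
Step 4. [x - 6 = -2 or -10] 6 comes off first (add 6) ⇒ sub: x = 4 or -4.

Answer: x ∈ {-4, 4}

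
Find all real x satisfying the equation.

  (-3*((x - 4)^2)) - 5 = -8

Step 1. [(-3*((x - 4)^2)) - 5 = -8] -5 is outermost — add 5 both sides ⇒ sub: -3*((x - 4)^2) = -3.
Step 2. [-3*((x - 4)^2) = -3] -3 out front; divide by -3, so div: (x - 4)^2 = 1.
Step 3. [(x - 4)^2 = 1] 1 ≥ 0, LHS is (·)² — take ±√. So sqrt: x - 4 = 1 or -1.
Step 4. [x - 4 = 1 or -1] -4 is outermost — add 4 both sides, so sub: x = 5 or 3.

Answer: x ∈ {3, 5}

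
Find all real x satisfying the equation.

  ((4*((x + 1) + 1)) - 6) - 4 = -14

Step 1. [((4*((x + 1) + 1)) - 6) - 4 = -14] -4 is outermost — add 4 both sides. So sub: (4*((x + 1) + 1)) - 6 = -10.
Step 2. [(4*((x + 1) + 1)) - 6 = -10] peel the -6: add 6 from each side, so sub: 4*((x + 1) + 1) = -4.
Step 3. [4*((x + 1) + 1) = -4] divide by the outer 4. So div: (x + 1) + 1 = -1.
Step 4. [(x + 1) + 1 = -1] the outer +1 inverts by subtracting 1 ⇒ sub: x + 1 = -2.
Step 5. [x + 1 = -2] +1 is outermost — subtract 1 both sides. So sub: x = -3.

Answer: x ∈ {-3}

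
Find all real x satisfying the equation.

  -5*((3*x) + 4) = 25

Step 1. [-5*((3*x) + 4) = 25] -5 out front; divide by -5, so div: (3*x) + 4 = -5.
Step 2. [(3*x) + 4 = -5] 4 comes off first (subtract 4) ⇒ sub: 3*x = -9.
Step 3. [3*x = -9] divide by the outer 3 ⇒ div: x = -3.

Answer: x ∈ {-3}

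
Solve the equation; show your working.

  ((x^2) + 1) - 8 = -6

Step 1. [((x^2) + 1) - 8 = -6] the outer -8 inverts by adding 8 ⇒ sub: (x^2) + 1 = 2.
Step 2. [(x^2) + 1 = 2] +1 is outermost — subtract 1 both sides, so sub: x^2 = 1.
Step 3. [x^2 = 1] √ both sides: 1 ≥ 0 gives two branches, so sqrt: x = 1 or -1.

Answer: x ∈ {-1, 1}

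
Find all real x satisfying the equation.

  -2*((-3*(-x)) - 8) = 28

Step 1. [-2*((-3*(-x)) - 8) = 28] LHS = -2·(…); ÷-2 both sides, so div: (-3*(-x)) - 8 = -14.
Step 2. [(-3*(-x)) - 8 = -14] add 8: x sits inside (… - 8) ⇒ sub: -3*(-x) = -6.
Step 3. [-3*(-x) = -6] LHS = -3·(…); ÷-3 both sides ⇒ div: -x = 2.
Step 4. [-x = 2] LHS negated; negate both sides. So neg: x = -2.

Answer: x ∈ {-2}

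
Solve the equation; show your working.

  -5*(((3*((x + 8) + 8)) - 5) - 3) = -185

Step 1. [-5*(((3*((x + 8) + 8)) - 5) - 3) = -185] -5 out front; divide by -5 ⇒ div: ((3*((x + 8) + 8)) - 5) - 3 = 37.
Step 2. [((3*((x + 8) + 8)) - 5) - 3 = 37] the outer -3 inverts by adding 3, so sub: (3*((x + 8) + 8)) - 5 = 40.
Step 3. [(3*((x + 8) + 8)) - 5 = 40] add 5: x sits inside (… - 5) ⇒ sub: 3*((x + 8) + 8) = 45.
Step 4. [3*((x + 8) + 8) = 45] LHS = 3·(…); ÷3 both sides ⇒ div: (x + 8) + 8 = 15.
Step 5. [(x + 8) + 8 = 15] +8 is outermost — subtract 8 both sides, so sub: x + 8 = 7.
Step 6. [x + 8 = 7] subtract 8: x sits inside (… + 8), so sub: x = -1.

Answer: x ∈ {-1}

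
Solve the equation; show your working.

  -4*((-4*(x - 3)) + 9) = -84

Step 1. [-4*((-4*(x - 3)) + 9) = -84] LHS = -4·(…); ÷-4 both sides. So div: (-4*(x - 3)) + 9 = 21.
Step 2. [(-4*(x - 3)) + 9 = 21] subtract 9: x sits inside (… + 9), so sub: -4*(x - 3) = 12.
Step 3. [-4*(x - 3) = 12] divide by the outer -4, so div: x - 3 = -3.
Step 4. [x - 3 = -3] peel the -3: add 3 from each side. So sub: x = 0.

Answer: x ∈ {0}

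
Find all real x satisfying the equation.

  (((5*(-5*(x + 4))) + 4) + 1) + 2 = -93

Step 1. [(((5*(-5*(x + 4))) + 4) + 1) + 2 = -93] 2 comes off first (subtract 2), so sub: ((5*(-5*(x + 4))) + 4) + 1 = -95.
Step 2. [((5*(-5*(x + 4))) + 4) + 1 = -95] peel the +1: subtract 1 from each side ⇒ sub: (5*(-5*(x + 4))) + 4 = -96.
Step 3. [(5*(-5*(x + 4))) + 4 = -96] +4 is outermost — subtract 4 both sides, so sub: 5*(-5*(x + 4)) = -100.
Step 4. [5*(-5*(x + 4)) = -100] leading coefficient 5: divide by 5, so div: -5*(x + 4) = -20.
Step 5. [-5*(x + 4) = -20] -5 out front; divide by -5, so div: x + 4 = 4.
Step 6. [x + 4 = 4] 4 comes off first (subtract 4). So sub: x = 0.

Answer: x ∈ {0}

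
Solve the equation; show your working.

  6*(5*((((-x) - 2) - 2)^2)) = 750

Step 1. [6*(5*((((-x) - 2) - 2)^2)) = 750] divide by the outer 6. So div: 5*((((-x) - 2) - 2)^2) = 125.
Step 2. [5*((((-x) - 2) - 2)^2) = 125] 5·(inner) — divide through by 5. So div: (((-x) - 2) - 2)^2 = 25.
Step 3. [(((-x) - 2) - 2)^2 = 25] 25 ≥ 0, LHS is (·)² — take ±√, so sqrt: ((-x) - 2) - 2 = 5 or -5.
Step 4. [((-x) - 2) - 2 = 5 or -5] add 2: x sits inside (… - 2) ⇒ sub: (-x) - 2 = 7 or -3.
Step 5. [(-x) - 2 = 7 or -3] the outer -2 inverts by adding 2. So sub: -x = 9 or -1.
Step 6. [-x = 9 or -1] leading − — multiply by −1. So neg: x = -9 or 1.

Answer: x ∈ {-9, 1}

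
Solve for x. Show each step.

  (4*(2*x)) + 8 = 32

Step 1. [(4*(2*x)) + 8 = 32] common factor 4 (LHS and 32) — divide through. So factor: (2*x) + 2 = 8.
Step 2. [(2*x) + 2 = 8] 2 comes off first (subtract 2), so sub: 2*x = 6.
Step 3. [2*x = 6] 2 out front; divide by 2, so div: x = 3.

Answer: x ∈ {3}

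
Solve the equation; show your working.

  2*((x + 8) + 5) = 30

Step 1. [2*((x + 8) + 5) = 30] LHS = 2·(…); ÷2 both sides ⇒ div: (x + 8) + 5 = 15.
Step 2. [(x + 8) + 5 = 15] subtract 5: x sits inside (… + 5), so sub: x + 8 = 10.
Step 3. [x + 8 = 10] subtract 8: x sits inside (… + 8) ⇒ sub: x = 2.

Answer: x ∈ {2}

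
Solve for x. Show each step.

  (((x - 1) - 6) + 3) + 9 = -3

Step 1. [(((x - 1) - 6) + 3) + 9 = -3] the outer +9 inverts by subtracting 9, so sub: ((x - 1) - 6) + 3 = -12.
Step 2. [((x - 1) - 6) + 3 = -12] the outer +3 inverts by subtracting 3 ⇒ sub: (x - 1) - 6 = -15.
Step 3. [(x - 1) - 6 = -15] peel the -6: add 6 from each side. So sub: x - 1 = -9.
Step 4. [x - 1 = -9] peel the -1: add 1 from each side ⇒ sub: x = -8.

Answer: x ∈ {-8}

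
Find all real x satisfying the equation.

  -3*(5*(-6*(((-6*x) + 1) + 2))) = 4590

Step 1. [-3*(5*(-6*(((-6*x) + 1) + 2))) = 4590] -3·(inner) — divide through by -3. So div: 5*(-6*(((-6*x) + 1) + 2)) = -1530.
Step 2. [5*(-6*(((-6*x) + 1) + 2)) = -1530] leading coefficient 5: divide by 5 ⇒ div: -6*(((-6*x) + 1) + 2) = -306.
Step 3. [-6*(((-6*x) + 1) + 2) = -306] -6 out front; divide by -6, so div: ((-6*x) + 1) + 2 = 51.
Step 4. [((-6*x) + 1) + 2 = 51] +2 is outermost — subtract 2 both sides ⇒ sub: (-6*x) + 1 = 49.
Step 5. [(-6*x) + 1 = 49] subtract 1: x sits inside (… + 1), so sub: -6*x = 48.
Step 6. [-6*x = 48] leading coefficient -6: divide by -6, so div: x = -8.

Answer: x ∈ {-8}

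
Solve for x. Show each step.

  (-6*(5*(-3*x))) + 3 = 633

Step 1. [(-6*(5*(-3*x))) + 3 = 633] peel the +3: subtract 3 from each side ⇒ sub: -6*(5*(-3*x)) = 630.
Step 2. [-6*(5*(-3*x)) = 630] divide by the outer -6 ⇒ div: 5*(-3*x) = -105.
Step 3. [5*(-3*x) = -105] 5·(inner) — divide through by 5, so div: -3*x = -21.
Step 4. [-3*x = -21] LHS = -3·(…); ÷-3 both sides ⇒ div: x = 7.

Answer: x ∈ {7}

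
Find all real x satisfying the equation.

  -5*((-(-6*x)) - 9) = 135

Step 1. [-5*((-(-6*x)) - 9) = 135] leading coefficient -5: divide by -5 ⇒ div: (-(-6*x)) - 9 = -27.
Step 2. [(-(-6*x)) - 9 = -27] 9 comes off first (add 9). So sub: -(-6*x) = -18.
Step 3. [-(-6*x) = -18] flip signs both sides ⇒ neg: -6*x = 18.
Step 4. [-6*x = 18] leading coefficient -6: divide by -6 ⇒ div: x = -3.

Answer: x ∈ {-3}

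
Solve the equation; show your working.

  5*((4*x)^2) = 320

Step 1. [5*((4*x)^2) = 320] 5 out front; divide by 5 ⇒ div: (4*x)^2 = 64.
Step 2. [(4*x)^2 = 64] 64 ≥ 0, LHS is (·)² — take ±√, so sqrt: 4*x = 8 or -8.
Step 3. [4*x = 8 or -8] LHS = 4·(…); ÷4 both sides ⇒ div: x = 2 or -2.

Answer: x ∈ {-2, 2}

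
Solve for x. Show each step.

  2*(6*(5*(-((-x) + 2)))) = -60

Step 1. [2*(6*(5*(-((-x) + 2)))) = -60] LHS = 2·(…); ÷2 both sides. So div: 6*(5*(-((-x) + 2))) = -30.
Step 2. [6*(5*(-((-x) + 2))) = -30] leading coefficient 6: divide by 6. So div: 5*(-((-x) + 2)) = -5.
Step 3. [5*(-((-x) + 2)) = -5] 5·(inner) — divide through by 5 ⇒ div: -((-x) + 2) = -1.
Step 4. [-((-x) + 2) = -1] flip signs both sides. So neg: (-x) + 2 = 1.
Step 5. [(-x) + 2 = 1] the outer +2 inverts by subtracting 2. So sub: -x = -1.
Step 6. [-x = -1] flip signs both sides, so neg: x = 1.

Answer: x ∈ {1}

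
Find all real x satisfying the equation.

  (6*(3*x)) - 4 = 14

Step 1. [(6*(3*x)) - 4 = 14] -4 is outermost — add 4 both sides. So sub: 6*(3*x) = 18.
Step 2. [6*(3*x) = 18] divide by the outer 6. So div: 3*x = 3.
Step 3. [3*x = 3] leading coefficient 3: divide by 3, so div: x = 1.

Answer: x ∈ {1}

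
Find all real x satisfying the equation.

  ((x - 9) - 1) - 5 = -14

Step 1. [((x - 9) - 1) - 5 = -14] 5 comes off first (add 5), so sub: (x - 9) - 1 = -9.
Step 2. [(x - 9) - 1 = -9] 1 comes off first (add 1), so sub: x - 9 = -8.
Step 3. [x - 9 = -8] the outer -9 inverts by adding 9. So sub: x = 1.

Answer: x ∈ {1}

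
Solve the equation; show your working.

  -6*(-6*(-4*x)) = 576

Step 1. [-6*(-6*(-4*x)) = 576] leading coefficient -6: divide by -6. So div: -6*(-4*x) = -96.
Step 2. [-6*(-4*x) = -96] -6·(inner) — divide through by -6. So div: -4*x = 16.
Step 3. [-4*x = 16] leading coefficient -4: divide by -4, so div: x = -4.

Answer: x ∈ {-4}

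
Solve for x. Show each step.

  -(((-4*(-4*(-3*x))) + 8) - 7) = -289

Step 1. [-(((-4*(-4*(-3*x))) + 8) - 7) = -289] LHS negated; negate both sides ⇒ neg: ((-4*(-4*(-3*x))) + 8) - 7 = 289.
Step 2. [((-4*(-4*(-3*x))) + 8) - 7 = 289] the outer -7 inverts by adding 7 ⇒ sub: (-4*(-4*(-3*x))) + 8 = 296.
Step 3. [(-4*(-4*(-3*x))) + 8 = 296] +8 is outermost — subtract 8 both sides ⇒ sub: -4*(-4*(-3*x)) = 288.
Step 4. [-4*(-4*(-3*x)) = 288] leading coefficient -4: divide by -4, so div: -4*(-3*x) = -72.
Step 5. [-4*(-3*x) = -72] -4·(inner) — divide through by -4 ⇒ div: -3*x = 18.
Step 6. [-3*x = 18] -3·(inner) — divide through by -3. So div: x = -6.

Answer: x ∈ {-6}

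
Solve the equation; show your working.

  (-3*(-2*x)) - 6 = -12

Step 1. [(-3*(-2*x)) - 6 = -12] 6 comes off first (add 6) ⇒ sub: -3*(-2*x) = -6.
Step 2. [-3*(-2*x) = -6] divide by the outer -3 ⇒ div: -2*x = 2.
Step 3. [-2*x = 2] -2·(inner) — divide through by -2 ⇒ div: x = -1.

Answer: x ∈ {-1}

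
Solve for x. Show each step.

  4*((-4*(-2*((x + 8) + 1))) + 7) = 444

Step 1. [4*((-4*(-2*((x + 8) + 1))) + 7) = 444] divide by the outer 4, so div: (-4*(-2*((x + 8) + 1))) + 7 = 111.
Step 2. [(-4*(-2*((x + 8) + 1))) + 7 = 111] 7 comes off first (subtract 7) ⇒ sub: -4*(-2*((x + 8) + 1)) = 104.
Step 3. [-4*(-2*((x + 8) + 1)) = 104] -4·(inner) — divide through by -4, so div: -2*((x + 8) + 1) = -26.
Step 4. [-2*((x + 8) + 1) = -26] -2·(inner) — divide through by -2, so div: (x + 8) + 1 = 13.
Step 5. [(x + 8) + 1 = 13] peel the +1: subtract 1 from each side ⇒ sub: x + 8 = 12.
Step 6. [x + 8 = 12] 8 comes off first (subtract 8), so sub: x = 4.

Answer: x ∈ {4}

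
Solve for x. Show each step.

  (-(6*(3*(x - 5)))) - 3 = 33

Step 1. [(-(6*(3*(x - 5)))) - 3 = 33] -3 is outermost — add 3 both sides, so sub: -(6*(3*(x - 5))) = 36.
Step 2. [-(6*(3*(x - 5))) = 36] flip signs both sides. So neg: 6*(3*(x - 5)) = -36.
Step 3. [6*(3*(x - 5)) = -36] leading coefficient 6: divide by 6, so div: 3*(x - 5) = -6.
Step 4. [3*(x - 5) = -6] 3·(inner) — divide through by 3 ⇒ div: x - 5 = -2.
Step 5. [x - 5 = -2] 5 comes off first (add 5) ⇒ sub: x = 3.

Answer: x ∈ {3}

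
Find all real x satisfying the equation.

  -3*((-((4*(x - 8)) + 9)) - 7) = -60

Step 1. [-3*((-((4*(x - 8)) + 9)) - 7) = -60] leading coefficient -3: divide by -3. So div: (-((4*(x - 8)) + 9)) - 7 = 20.
Step 2. [(-((4*(x - 8)) + 9)) - 7 = 20] 7 comes off first (add 7), so sub: -((4*(x - 8)) + 9) = 27.
Step 3. [-((4*(x - 8)) + 9) = 27] LHS negated; negate both sides ⇒ neg: (4*(x - 8)) + 9 = -27.
Step 4. [(4*(x - 8)) + 9 = -27] peel the +9: subtract 9 from each side, so sub: 4*(x - 8) = -36.
Step 5. [4*(x - 8) = -36] 4·(inner) — divide through by 4, so div: x - 8 = -9.
Step 6. [x - 8 = -9] 8 comes off first (add 8), so sub: x = -1.

Answer: x ∈ {-1}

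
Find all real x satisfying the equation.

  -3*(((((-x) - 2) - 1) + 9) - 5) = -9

Step 1. [-3*(((((-x) - 2) - 1) + 9) - 5) = -9] -3·(inner) — divide through by -3. So div: ((((-x) - 2) - 1) + 9) - 5 = 3.
Step 2. [((((-x) - 2) - 1) + 9) - 5 = 3] -5 is outermost — add 5 both sides ⇒ sub: (((-x) - 2) - 1) + 9 = 8.
Step 3. [(((-x) - 2) - 1) + 9 = 8] 9 comes off first (subtract 9) ⇒ sub: ((-x) - 2) - 1 = -1.
Step 4. [((-x) - 2) - 1 = -1] -1 is outermost — add 1 both sides. So sub: (-x) - 2 = 0.
Step 5. [(-x) - 2 = 0] -2 is outermost — add 2 both sides ⇒ sub: -x = 2.
Step 6. [-x = 2] LHS negated; negate both sides. So neg: x = -2.

Answer: x ∈ {-2}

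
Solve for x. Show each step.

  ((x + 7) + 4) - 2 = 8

Step 1. [((x + 7) + 4) - 2 = 8] the outer -2 inverts by adding 2 ⇒ sub: (x + 7) + 4 = 10.
Step 2. [(x + 7) + 4 = 10] the outer +4 inverts by subtracting 4 ⇒ sub: x + 7 = 6.
Step 3. [x + 7 = 6] peel the +7: subtract 7 from each side, so sub: x = -1.

Answer: x ∈ {-1}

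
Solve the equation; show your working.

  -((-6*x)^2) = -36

Step 1. [-((-6*x)^2) = -36] flip signs both sides ⇒ neg: (-6*x)^2 = 36.
Step 2. [(-6*x)^2 = 36] LHS squared, RHS 36 ≥ 0: apply √ (±). So sqrt: -6*x = 6 or -6.
Step 3. [-6*x = 6 or -6] LHS = -6·(…); ÷-6 both sides ⇒ div: x = -1 or 1.

Answer: x ∈ {-1, 1}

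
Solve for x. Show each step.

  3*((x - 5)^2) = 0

Step 1. [3*((x - 5)^2) = 0] 3·(inner) — divide through by 3, so div: (x - 5)^2 = 0.
Step 2. [(x - 5)^2 = 0] LHS squared, RHS 0 ≥ 0: apply √ (±), so sqrt: x - 5 = 0.
Step 3. [x - 5 = 0] the outer -5 inverts by adding 5 ⇒ sub: x = 5.

Answer: x ∈ {5}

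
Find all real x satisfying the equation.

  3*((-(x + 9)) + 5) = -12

Step 1. [3*((-(x + 9)) + 5) = -12] LHS = 3·(…); ÷3 both sides, so div: (-(x + 9)) + 5 = -4.
Step 2. [(-(x + 9)) + 5 = -4] 5 comes off first (subtract 5) ⇒ sub: -(x + 9) = -9.
Step 3. [-(x + 9) = -9] flip signs both sides, so neg: x + 9 = 9.
Step 4. [x + 9 = 9] 9 comes off first (subtract 9) ⇒ sub: x = 0.

Answer: x ∈ {0}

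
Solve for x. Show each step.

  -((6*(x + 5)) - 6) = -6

Step 1. [-((6*(x + 5)) - 6) = -6] LHS negated; negate both sides, so neg: (6*(x + 5)) - 6 = 6.
Step 2. [(6*(x + 5)) - 6 = 6] common factor 6 (LHS and 6) — divide through. So factor: (x + 5) - 1 = 1.
Step 3. [(x + 5) - 1 = 1] -1 is outermost — add 1 both sides, so sub: x + 5 = 2.
Step 4. [x + 5 = 2] subtract 5: x sits inside (… + 5), so sub: x = -3.

Answer: x ∈ {-3}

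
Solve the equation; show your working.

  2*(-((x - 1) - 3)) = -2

Step 1. [2*(-((x - 1) - 3)) = -2] LHS = 2·(…); ÷2 both sides ⇒ div: -((x - 1) - 3) = -1.
Step 2. [-((x - 1) - 3) = -1] leading − — multiply by −1 ⇒ neg: (x - 1) - 3 = 1.
Step 3. [(x - 1) - 3 = 1] the outer -3 inverts by adding 3. So sub: x - 1 = 4.
Step 4. [x - 1 = 4] add 1: x sits inside (… - 1), so sub: x = 5.

Answer: x ∈ {5}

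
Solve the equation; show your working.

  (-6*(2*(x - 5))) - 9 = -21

Step 1. [(-6*(2*(x - 5))) - 9 = -21] 9 comes off first (add 9). So sub: -6*(2*(x - 5)) = -12.
Step 2. [-6*(2*(x - 5)) = -12] divide by the outer -6. So div: 2*(x - 5) = 2.
Step 3. [2*(x - 5) = 2] divide by the outer 2, so div: x - 5 = 1.
Step 4. [x - 5 = 1] the outer -5 inverts by adding 5 ⇒ sub: x = 6.

Answer: x ∈ {6}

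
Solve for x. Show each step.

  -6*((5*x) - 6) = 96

Step 1. [-6*((5*x) - 6) = 96] -6 out front; divide by -6, so div: (5*x) - 6 = -16.
Step 2. [(5*x) - 6 = -16] 6 comes off first (add 6) ⇒ sub: 5*x = -10.
Step 3. [5*x = -10] 5·(inner) — divide through by 5 ⇒ div: x = -2.

Answer: x ∈ {-2}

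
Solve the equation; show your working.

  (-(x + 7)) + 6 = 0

Step 1. [(-(x + 7)) + 6 = 0] +6 is outermost — subtract 6 both sides ⇒ sub: -(x + 7) = -6.
Step 2. [-(x + 7) = -6] LHS negated; negate both sides, so neg: x + 7 = 6.
Step 3. [x + 7 = 6] peel the +7: subtract 7 from each side. So sub: x = -1.

Answer: x ∈ {-1}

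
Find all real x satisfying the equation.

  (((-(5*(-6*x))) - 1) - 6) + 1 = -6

Step 1. [(((-(5*(-6*x))) - 1) - 6) + 1 = -6] the outer +1 inverts by subtracting 1. So sub: ((-(5*(-6*x))) - 1) - 6 = -7.
Step 2. [((-(5*(-6*x))) - 1) - 6 = -7] peel the -6: add 6 from each side, so sub: (-(5*(-6*x))) - 1 = -1.
Step 3. [(-(5*(-6*x))) - 1 = -1] -1 is outermost — add 1 both sides. So sub: -(5*(-6*x)) = 0.
Step 4. [-(5*(-6*x)) = 0] flip signs both sides. So neg: 5*(-6*x) = 0.
Step 5. [5*(-6*x) = 0] LHS = 5·(…); ÷5 both sides, so div: -6*x = 0.
Step 6. [-6*x = 0] divide by the outer -6. So div: x = 0.

Answer: x ∈ {0}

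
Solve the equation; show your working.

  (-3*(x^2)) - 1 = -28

Step 1. [(-3*(x^2)) - 1 = -28] 1 comes off first (add 1), so sub: -3*(x^2) = -27.
Step 2. [-3*(x^2) = -27] -3·(inner) — divide through by -3. So div: x^2 = 9.
Step 3. [x^2 = 9] LHS squared, RHS 9 ≥ 0: apply √ (±), so sqrt: x = 3 or -3.

Answer: x ∈ {-3, 3}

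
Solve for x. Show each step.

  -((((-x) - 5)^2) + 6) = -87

Step 1. [-((((-x) - 5)^2) + 6) = -87] LHS negated; negate both sides ⇒ neg: (((-x) - 5)^2) + 6 = 87.
Step 2. [(((-x) - 5)^2) + 6 = 87] +6 is outermost — subtract 6 both sides. So sub: ((-x) - 5)^2 = 81.
Step 3. [((-x) - 5)^2 = 81] √ both sides: 81 ≥ 0 gives two branches ⇒ sqrt: (-x) - 5 = 9 or -9.
Step 4. [(-x) - 5 = 9 or -9] the outer -5 inverts by adding 5. So sub: -x = 14 or -4.
Step 5. [-x = 14 or -4] flip signs both sides. So neg: x = -14 or 4.

Answer: x ∈ {-14, 4}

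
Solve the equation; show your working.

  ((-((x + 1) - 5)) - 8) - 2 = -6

Step 1. [((-((x + 1) - 5)) - 8) - 2 = -6] the outer -2 inverts by adding 2 ⇒ sub: (-((x + 1) - 5)) - 8 = -4.
Step 2. [(-((x + 1) - 5)) - 8 = -4] 8 comes off first (add 8), so sub: -((x + 1) - 5) = 4.
Step 3. [-((x + 1) - 5) = 4] LHS negated; negate both sides, so neg: (x + 1) - 5 = -4.
Step 4. [(x + 1) - 5 = -4] -5 is outermost — add 5 both sides, so sub: x + 1 = 1.
Step 5. [x + 1 = 1] 1 comes off first (subtract 1). So sub: x = 0.

Answer: x ∈ {0}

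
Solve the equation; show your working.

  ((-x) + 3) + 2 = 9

Step 1. [((-x) + 3) + 2 = 9] 2 comes off first (subtract 2), so sub: (-x) + 3 = 7.
Step 2. [(-x) + 3 = 7] subtract 3: x sits inside (… + 3) ⇒ sub: -x = 4.
Step 3. [-x = 4] leading − — multiply by −1, so neg: x = -4.

Answer: x ∈ {-4}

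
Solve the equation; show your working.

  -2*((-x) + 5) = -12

Step 1. [-2*((-x) + 5) = -12] LHS = -2·(…); ÷-2 both sides, so div: (-x) + 5 = 6.
Step 2. [(-x) + 5 = 6] +5 is outermost — subtract 5 both sides, so sub: -x = 1.
Step 3. [-x = 1] flip signs both sides, so neg: x = -1.

Answer: x ∈ {-1}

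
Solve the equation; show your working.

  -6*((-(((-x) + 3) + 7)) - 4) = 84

Step 1. [-6*((-(((-x) + 3) + 7)) - 4) = 84] leading coefficient -6: divide by -6, so div: (-(((-x) + 3) + 7)) - 4 = -14.
Step 2. [(-(((-x) + 3) + 7)) - 4 = -14] add 4: x sits inside (… - 4) ⇒ sub: -(((-x) + 3) + 7) = -10.
Step 3. [-(((-x) + 3) + 7) = -10] LHS negated; negate both sides ⇒ neg: ((-x) + 3) + 7 = 10.
Step 4. [((-x) + 3) + 7 = 10] +7 is outermost — subtract 7 both sides. So sub: (-x) + 3 = 3.
Step 5. [(-x) + 3 = 3] subtract 3: x sits inside (… + 3). So sub: -x = 0.
Step 6. [-x = 0] leading − — multiply by −1. So neg: x = 0.

Answer: x ∈ {0}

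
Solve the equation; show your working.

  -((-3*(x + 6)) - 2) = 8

Step 1. [-((-3*(x + 6)) - 2) = 8] leading − — multiply by −1. So neg: (-3*(x + 6)) - 2 = -8.
Step 2. [(-3*(x + 6)) - 2 = -8] peel the -2: add 2 from each side, so sub: -3*(x + 6) = -6.
Step 3. [-3*(x + 6) = -6] -3·(inner) — divide through by -3. So div: x + 6 = 2.
Step 4. [x + 6 = 2] +6 is outermost — subtract 6 both sides. So sub: x = -4.

Answer: x ∈ {-4}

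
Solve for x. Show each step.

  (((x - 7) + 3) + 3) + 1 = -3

Step 1. [(((x - 7) + 3) + 3) + 1 = -3] +1 is outermost — subtract 1 both sides ⇒ sub: ((x - 7) + 3) + 3 = -4.
Step 2. [((x - 7) + 3) + 3 = -4] 3 comes off first (subtract 3) ⇒ sub: (x - 7) + 3 = -7.
Step 3. [(x - 7) + 3 = -7] the outer +3 inverts by subtracting 3, so sub: x - 7 = -10.
Step 4. [x - 7 = -10] peel the -7: add 7 from each side. So sub: x = -3.

Answer: x ∈ {-3}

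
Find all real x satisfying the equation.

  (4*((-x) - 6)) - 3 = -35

Step 1. [(4*((-x) - 6)) - 3 = -35] the outer -3 inverts by adding 3, so sub: 4*((-x) - 6) = -32.
Step 2. [4*((-x) - 6) = -32] leading coefficient 4: divide by 4 ⇒ div: (-x) - 6 = -8.
Step 3. [(-x) - 6 = -8] peel the -6: add 6 from each side ⇒ sub: -x = -2.
Step 4. [-x = -2] flip signs both sides, so neg: x = 2.

Answer: x ∈ {2}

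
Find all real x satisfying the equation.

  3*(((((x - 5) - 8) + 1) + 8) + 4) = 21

Step 1. [3*(((((x - 5) - 8) + 1) + 8) + 4) = 21] divide by the outer 3. So div: ((((x - 5) - 8) + 1) + 8) + 4 = 7.
Step 2. [((((x - 5) - 8) + 1) + 8) + 4 = 7] the outer +4 inverts by subtracting 4 ⇒ sub: (((x - 5) - 8) + 1) + 8 = 3.
Step 3. [(((x - 5) - 8) + 1) + 8 = 3] 8 comes off first (subtract 8), so sub: ((x - 5) - 8) + 1 = -5.
Step 4. [((x - 5) - 8) + 1 = -5] peel the +1: subtract 1 from each side. So sub: (x - 5) - 8 = -6.
Step 5. [(x - 5) - 8 = -6] the outer -8 inverts by adding 8, so sub: x - 5 = 2.
Step 6. [x - 5 = 2] the outer -5 inverts by adding 5, so sub: x = 7.

Answer: x ∈ {7}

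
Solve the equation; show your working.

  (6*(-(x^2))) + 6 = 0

Step 1. [(6*(-(x^2))) + 6 = 0] 6 comes off first (subtract 6). So sub: 6*(-(x^2)) = -6.
Step 2. [6*(-(x^2)) = -6] 6 out front; divide by 6, so div: -(x^2) = -1.
Step 3. [-(x^2) = -1] leading − — multiply by −1, so neg: x^2 = 1.
Step 4. [x^2 = 1] √ both sides: 1 ≥ 0 gives two branches, so sqrt: x = 1 or -1.

Answer: x ∈ {-1, 1}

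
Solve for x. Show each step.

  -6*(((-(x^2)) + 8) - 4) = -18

Step 1. [-6*(((-(x^2)) + 8) - 4) = -18] divide by the outer -6 ⇒ div: ((-(x^2)) + 8) - 4 = 3.
Step 2. [((-(x^2)) + 8) - 4 = 3] 4 comes off first (add 4), so sub: (-(x^2)) + 8 = 7.
Step 3. [(-(x^2)) + 8 = 7] the outer +8 inverts by subtracting 8. So sub: -(x^2) = -1.
Step 4. [-(x^2) = -1] leading − — multiply by −1 ⇒ neg: x^2 = 1.
Step 5. [x^2 = 1] √ both sides: 1 ≥ 0 gives two branches ⇒ sqrt: x = 1 or -1.

Answer: x ∈ {-1, 1}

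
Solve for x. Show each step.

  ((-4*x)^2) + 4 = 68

Step 1. [((-4*x)^2) + 4 = 68] peel the +4: subtract 4 from each side, so sub: (-4*x)^2 = 64.
Step 2. [(-4*x)^2 = 64] LHS squared, RHS 64 ≥ 0: apply √ (±). So sqrt: -4*x = 8 or -8.
Step 3. [-4*x = 8 or -8] -4·(inner) — divide through by -4. So div: x = -2 or 2.

Answer: x ∈ {-2, 2}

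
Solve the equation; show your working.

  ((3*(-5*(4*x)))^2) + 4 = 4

Step 1. [((3*(-5*(4*x)))^2) + 4 = 4] 4 comes off first (subtract 4). So sub: (3*(-5*(4*x)))^2 = 0.
Step 2. [(3*(-5*(4*x)))^2 = 0] 0 ≥ 0, LHS is (·)² — take ±√ ⇒ sqrt: 3*(-5*(4*x)) = 0.
Step 3. [3*(-5*(4*x)) = 0] divide by the outer 3. So div: -5*(4*x) = 0.
Step 4. [-5*(4*x) = 0] LHS = -5·(…); ÷-5 both sides ⇒ div: 4*x = 0.
Step 5. [4*x = 0] 4 out front; divide by 4, so div: x = 0.

Answer: x ∈ {0}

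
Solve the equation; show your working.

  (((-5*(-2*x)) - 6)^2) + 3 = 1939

Step 1. [(((-5*(-2*x)) - 6)^2) + 3 = 1939] subtract 3: x sits inside (… + 3) ⇒ sub: ((-5*(-2*x)) - 6)^2 = 1936.
Step 2. [((-5*(-2*x)) - 6)^2 = 1936] √ both sides: 1936 ≥ 0 gives two branches, so sqrt: (-5*(-2*x)) - 6 = 44 or -44.
Step 3. [(-5*(-2*x)) - 6 = 44 or -44] 6 comes off first (add 6), so sub: -5*(-2*x) = 50 or -38.
Step 4. [-5*(-2*x) = 50 or -38] -5·(inner) — divide through by -5, so div: -2*x = -10 or 38/5.
Step 5. [-2*x = -10 or 38/5] divide by the outer -2 ⇒ div: x = 5 or -19/5.

Answer: x ∈ {-19/5, 5}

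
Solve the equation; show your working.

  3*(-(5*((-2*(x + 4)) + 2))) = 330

Step 1. [3*(-(5*((-2*(x + 4)) + 2))) = 330] divide by the outer 3. So div: -(5*((-2*(x + 4)) + 2)) = 110.
Step 2. [-(5*((-2*(x + 4)) + 2)) = 110] leading − — multiply by −1 ⇒ neg: 5*((-2*(x + 4)) + 2) = -110.
Step 3. [5*((-2*(x + 4)) + 2) = -110] 5·(inner) — divide through by 5. So div: (-2*(x + 4)) + 2 = -22.
Step 4. [(-2*(x + 4)) + 2 = -22] -2 | LHS and -2 | -22: pull -2 out ⇒ factor: (x + 4) - 1 = 11.
Step 5. [(x + 4) - 1 = 11] the outer -1 inverts by adding 1 ⇒ sub: x + 4 = 12.
Step 6. [x + 4 = 12] +4 is outermost — subtract 4 both sides. So sub: x = 8.

Answer: x ∈ {8}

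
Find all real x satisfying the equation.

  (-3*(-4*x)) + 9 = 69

Step 1. [(-3*(-4*x)) + 9 = 69] -3 divides every term; factor it out ⇒ factor: (-4*x) - 3 = -23.
Step 2. [(-4*x) - 3 = -23] the outer -3 inverts by adding 3. So sub: -4*x = -20.
Step 3. [-4*x = -20] leading coefficient -4: divide by -4. So div: x = 5.

Answer: x ∈ {5}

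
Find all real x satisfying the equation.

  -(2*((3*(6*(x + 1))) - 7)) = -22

Step 1. [-(2*((3*(6*(x + 1))) - 7)) = -22] LHS negated; negate both sides. So neg: 2*((3*(6*(x + 1))) - 7) = 22.
Step 2. [2*((3*(6*(x + 1))) - 7) = 22] divide by the outer 2. So div: (3*(6*(x + 1))) - 7 = 11.
Step 3. [(3*(6*(x + 1))) - 7 = 11] peel the -7: add 7 from each side ⇒ sub: 3*(6*(x + 1)) = 18.
Step 4. [3*(6*(x + 1)) = 18] leading coefficient 3: divide by 3 ⇒ div: 6*(x + 1) = 6.
Step 5. [6*(x + 1) = 6] divide by the outer 6. So div: x + 1 = 1.
Step 6. [x + 1 = 1] 1 comes off first (subtract 1). So sub: x = 0.

Answer: x ∈ {0}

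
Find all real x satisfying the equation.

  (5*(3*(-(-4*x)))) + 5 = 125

Step 1. [(5*(3*(-(-4*x)))) + 5 = 125] 5 divides every term; factor it out, so factor: (3*(-(-4*x))) + 1 = 25.
Step 2. [(3*(-(-4*x))) + 1 = 25] the outer +1 inverts by subtracting 1. So sub: 3*(-(-4*x)) = 24.
Step 3. [3*(-(-4*x)) = 24] divide by the outer 3, so div: -(-4*x) = 8.
Step 4. [-(-4*x) = 8] leading − — multiply by −1 ⇒ neg: -4*x = -8.
Step 5. [-4*x = -8] leading coefficient -4: divide by -4, so div: x = 2.

Answer: x ∈ {2}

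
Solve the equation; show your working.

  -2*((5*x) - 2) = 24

Step 1. [-2*((5*x) - 2) = 24] leading coefficient -2: divide by -2 ⇒ div: (5*x) - 2 = -12.
Step 2. [(5*x) - 2 = -12] 2 comes off first (add 2). So sub: 5*x = -10.
Step 3. [5*x = -10] 5·(inner) — divide through by 5, so div: x = -2.

Answer: x ∈ {-2}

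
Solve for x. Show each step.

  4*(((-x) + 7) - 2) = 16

Step 1. [4*(((-x) + 7) - 2) = 16] LHS = 4·(…); ÷4 both sides, so div: ((-x) + 7) - 2 = 4.
Step 2. [((-x) + 7) - 2 = 4] -2 is outermost — add 2 both sides. So sub: (-x) + 7 = 6.
Step 3. [(-x) + 7 = 6] the outer +7 inverts by subtracting 7, so sub: -x = -1.
Step 4. [-x = -1] flip signs both sides, so neg: x = 1.

Answer: x ∈ {1}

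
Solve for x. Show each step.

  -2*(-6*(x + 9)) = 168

Step 1. [-2*(-6*(x + 9)) = 168] -2 out front; divide by -2. So div: -6*(x + 9) = -84.
Step 2. [-6*(x + 9) = -84] divide by the outer -6, so div: x + 9 = 14.
Step 3. [x + 9 = 14] the outer +9 inverts by subtracting 9. So sub: x = 5.

Answer: x ∈ {5}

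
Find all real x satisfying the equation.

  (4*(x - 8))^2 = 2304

Step 1. [(4*(x - 8))^2 = 2304] √ both sides: 2304 ≥ 0 gives two branches, so sqrt: 4*(x - 8) = 48 or -48.
Step 2. [4*(x - 8) = 48 or -48] LHS = 4·(…); ÷4 both sides ⇒ div: x - 8 = 12 or -12.
Step 3. [x - 8 = 12 or -12] -8 is outermost — add 8 both sides ⇒ sub: x = 20 or -4.

Answer: x ∈ {-4, 20}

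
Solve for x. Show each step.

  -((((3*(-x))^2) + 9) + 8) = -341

Step 1. [-((((3*(-x))^2) + 9) + 8) = -341] flip signs both sides ⇒ neg: (((3*(-x))^2) + 9) + 8 = 341.
Step 2. [(((3*(-x))^2) + 9) + 8 = 341] the outer +8 inverts by subtracting 8, so sub: ((3*(-x))^2) + 9 = 333.
Step 3. [((3*(-x))^2) + 9 = 333] peel the +9: subtract 9 from each side ⇒ sub: (3*(-x))^2 = 324.
Step 4. [(3*(-x))^2 = 324] √ both sides: 324 ≥ 0 gives two branches. So sqrt: 3*(-x) = 18 or -18.
Step 5. [3*(-x) = 18 or -18] leading coefficient 3: divide by 3. So div: -x = 6 or -6.
Step 6. [-x = 6 or -6] LHS negated; negate both sides, so neg: x = -6 or 6.

Answer: x ∈ {-6, 6}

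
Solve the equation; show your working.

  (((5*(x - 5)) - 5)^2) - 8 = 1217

Step 1. [(((5*(x - 5)) - 5)^2) - 8 = 1217] the outer -8 inverts by adding 8. So sub: ((5*(x - 5)) - 5)^2 = 1225.
Step 2. [((5*(x - 5)) - 5)^2 = 1225] 1225 ≥ 0, LHS is (·)² — take ±√. So sqrt: (5*(x - 5)) - 5 = 35 or -35.
Step 3. [(5*(x - 5)) - 5 = 35 or -35] peel the -5: add 5 from each side. So sub: 5*(x - 5) = 40 or -30.
Step 4. [5*(x - 5) = 40 or -30] divide by the outer 5. So div: x - 5 = 8 or -6.
Step 5. [x - 5 = 8 or -6] the outer -5 inverts by adding 5 ⇒ sub: x = 13 or -1.

Answer: x ∈ {-1, 13}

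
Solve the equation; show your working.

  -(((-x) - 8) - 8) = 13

Step 1. [-(((-x) - 8) - 8) = 13] LHS negated; negate both sides. So neg: ((-x) - 8) - 8 = -13.
Step 2. [((-x) - 8) - 8 = -13] -8 is outermost — add 8 both sides ⇒ sub: (-x) - 8 = -5.
Step 3. [(-x) - 8 = -5] -8 is outermost — add 8 both sides ⇒ sub: -x = 3.
Step 4. [-x = 3] flip signs both sides ⇒ neg: x = -3.

Answer: x ∈ {-3}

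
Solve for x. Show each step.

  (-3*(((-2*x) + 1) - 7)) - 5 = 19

Step 1. [(-3*(((-2*x) + 1) - 7)) - 5 = 19] the outer -5 inverts by adding 5 ⇒ sub: -3*(((-2*x) + 1) - 7) = 24.
Step 2. [-3*(((-2*x) + 1) - 7) = 24] -3·(inner) — divide through by -3, so div: ((-2*x) + 1) - 7 = -8.
Step 3. [((-2*x) + 1) - 7 = -8] 7 comes off first (add 7), so sub: (-2*x) + 1 = -1.
Step 4. [(-2*x) + 1 = -1] peel the +1: subtract 1 from each side. So sub: -2*x = -2.
Step 5. [-2*x = -2] divide by the outer -2 ⇒ div: x = 1.

Answer: x ∈ {1}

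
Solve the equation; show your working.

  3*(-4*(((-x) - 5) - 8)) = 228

Step 1. [3*(-4*(((-x) - 5) - 8)) = 228] 3 out front; divide by 3. So div: -4*(((-x) - 5) - 8) = 76.
Step 2. [-4*(((-x) - 5) - 8) = 76] -4 out front; divide by -4 ⇒ div: ((-x) - 5) - 8 = -19.
Step 3. [((-x) - 5) - 8 = -19] 8 comes off first (add 8), so sub: (-x) - 5 = -11.
Step 4. [(-x) - 5 = -11] -5 is outermost — add 5 both sides ⇒ sub: -x = -6.
Step 5. [-x = -6] LHS negated; negate both sides, so neg: x = 6.

Answer: x ∈ {6}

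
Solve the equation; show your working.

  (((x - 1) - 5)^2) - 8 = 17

Step 1. [(((x - 1) - 5)^2) - 8 = 17] 8 comes off first (add 8) ⇒ sub: ((x - 1) - 5)^2 = 25.
Step 2. [((x - 1) - 5)^2 = 25] LHS squared, RHS 25 ≥ 0: apply √ (±). So sqrt: (x - 1) - 5 = 5 or -5.
Step 3. [(x - 1) - 5 = 5 or -5] add 5: x sits inside (… - 5), so sub: x - 1 = 10 or 0.
Step 4. [x - 1 = 10 or 0] the outer -1 inverts by adding 1, so sub: x = 11 or 1.

Answer: x ∈ {1, 11}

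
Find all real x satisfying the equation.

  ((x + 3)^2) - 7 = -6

Step 1. [((x + 3)^2) - 7 = -6] add 7: x sits inside (… - 7) ⇒ sub: (x + 3)^2 = 1.
Step 2. [(x + 3)^2 = 1] 1 ≥ 0, LHS is (·)² — take ±√ ⇒ sqrt: x + 3 = 1 or -1.
Step 3. [x + 3 = 1 or -1] subtract 3: x sits inside (… + 3). So sub: x = -2 or -4.

Answer: x ∈ {-4, -2}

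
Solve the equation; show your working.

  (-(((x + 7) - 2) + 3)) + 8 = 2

Step 1. [(-(((x + 7) - 2) + 3)) + 8 = 2] +8 is outermost — subtract 8 both sides. So sub: -(((x + 7) - 2) + 3) = -6.
Step 2. [-(((x + 7) - 2) + 3) = -6] flip signs both sides, so neg: ((x + 7) - 2) + 3 = 6.
Step 3. [((x + 7) - 2) + 3 = 6] subtract 3: x sits inside (… + 3). So sub: (x + 7) - 2 = 3.
Step 4. [(x + 7) - 2 = 3] add 2: x sits inside (… - 2), so sub: x + 7 = 5.
Step 5. [x + 7 = 5] peel the +7: subtract 7 from each side ⇒ sub: x = -2.

Answer: x ∈ {-2}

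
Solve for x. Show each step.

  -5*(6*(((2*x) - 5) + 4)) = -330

Step 1. [-5*(6*(((2*x) - 5) + 4)) = -330] divide by the outer -5 ⇒ div: 6*(((2*x) - 5) + 4) = 66.
Step 2. [6*(((2*x) - 5) + 4) = 66] LHS = 6·(…); ÷6 both sides ⇒ div: ((2*x) - 5) + 4 = 11.
Step 3. [((2*x) - 5) + 4 = 11] peel the +4: subtract 4 from each side, so sub: (2*x) - 5 = 7.
Step 4. [(2*x) - 5 = 7] the outer -5 inverts by adding 5. So sub: 2*x = 12.
Step 5. [2*x = 12] 2 out front; divide by 2, so div: x = 6.

Answer: x ∈ {6}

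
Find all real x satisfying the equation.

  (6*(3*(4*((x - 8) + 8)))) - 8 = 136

Step 1. [(6*(3*(4*((x - 8) + 8)))) - 8 = 136] -8 is outermost — add 8 both sides. So sub: 6*(3*(4*((x - 8) + 8))) = 144.
Step 2. [6*(3*(4*((x - 8) + 8))) = 144] 6 out front; divide by 6 ⇒ div: 3*(4*((x - 8) + 8)) = 24.
Step 3. [3*(4*((x - 8) + 8)) = 24] 3 out front; divide by 3, so div: 4*((x - 8) + 8) = 8.
Step 4. [4*((x - 8) + 8) = 8] leading coefficient 4: divide by 4, so div: (x - 8) + 8 = 2.
Step 5. [(x - 8) + 8 = 2] 8 comes off first (subtract 8), so sub: x - 8 = -6.
Step 6. [x - 8 = -6] peel the -8: add 8 from each side ⇒ sub: x = 2.

Answer: x ∈ {2}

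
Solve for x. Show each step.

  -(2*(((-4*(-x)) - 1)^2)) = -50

Step 1. [-(2*(((-4*(-x)) - 1)^2)) = -50] LHS negated; negate both sides, so neg: 2*(((-4*(-x)) - 1)^2) = 50.
Step 2. [2*(((-4*(-x)) - 1)^2) = 50] leading coefficient 2: divide by 2. So div: ((-4*(-x)) - 1)^2 = 25.
Step 3. [((-4*(-x)) - 1)^2 = 25] LHS squared, RHS 25 ≥ 0: apply √ (±) ⇒ sqrt: (-4*(-x)) - 1 = 5 or -5.
Step 4. [(-4*(-x)) - 1 = 5 or -5] the outer -1 inverts by adding 1. So sub: -4*(-x) = 6 or -4.
Step 5. [-4*(-x) = 6 or -4] leading coefficient -4: divide by -4 ⇒ div: -x = -3/2 or 1.
Step 6. [-x = -3/2 or 1] flip signs both sides, so neg: x = 3/2 or -1.

Answer: x ∈ {-1, 3/2}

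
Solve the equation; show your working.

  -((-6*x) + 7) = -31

Step 1. [-((-6*x) + 7) = -31] LHS negated; negate both sides ⇒ neg: (-6*x) + 7 = 31.
Step 2. [(-6*x) + 7 = 31] subtract 7: x sits inside (… + 7), so sub: -6*x = 24.
Step 3. [-6*x = 24] -6 out front; divide by -6, so div: x = -4.

Answer: x ∈ {-4}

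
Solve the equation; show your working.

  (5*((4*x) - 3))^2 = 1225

Step 1. [(5*((4*x) - 3))^2 = 1225] LHS squared, RHS 1225 ≥ 0: apply √ (±). So sqrt: 5*((4*x) - 3) = 35 or -35.
Step 2. [5*((4*x) - 3) = 35 or -35] 5·(inner) — divide through by 5 ⇒ div: (4*x) - 3 = 7 or -7.
Step 3. [(4*x) - 3 = 7 or -7] peel the -3: add 3 from each side ⇒ sub: 4*x = 10 or -4.
Step 4. [4*x = 10 or -4] 4 out front; divide by 4, so div: x = 5/2 or -1.

Answer: x ∈ {-1, 5/2}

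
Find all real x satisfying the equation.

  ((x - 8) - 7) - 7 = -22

Step 1. [((x - 8) - 7) - 7 = -22] 7 comes off first (add 7) ⇒ sub: (x - 8) - 7 = -15.
Step 2. [(x - 8) - 7 = -15] peel the -7: add 7 from each side. So sub: x - 8 = -8.
Step 3. [x - 8 = -8] peel the -8: add 8 from each side ⇒ sub: x = 0.

Answer: x ∈ {0}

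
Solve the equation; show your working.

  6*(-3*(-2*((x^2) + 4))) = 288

Step 1. [6*(-3*(-2*((x^2) + 4))) = 288] 6·(inner) — divide through by 6. So div: -3*(-2*((x^2) + 4)) = 48.
Step 2. [-3*(-2*((x^2) + 4)) = 48] leading coefficient -3: divide by -3, so div: -2*((x^2) + 4) = -16.
Step 3. [-2*((x^2) + 4) = -16] LHS = -2·(…); ÷-2 both sides. So div: (x^2) + 4 = 8.
Step 4. [(x^2) + 4 = 8] peel the +4: subtract 4 from each side, so sub: x^2 = 4.
Step 5. [x^2 = 4] √ both sides: 4 ≥ 0 gives two branches. So sqrt: x = 2 or -2.

Answer: x ∈ {-2, 2}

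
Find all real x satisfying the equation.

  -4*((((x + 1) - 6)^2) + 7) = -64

Step 1. [-4*((((x + 1) - 6)^2) + 7) = -64] -4·(inner) — divide through by -4 ⇒ div: (((x + 1) - 6)^2) + 7 = 16.
Step 2. [(((x + 1) - 6)^2) + 7 = 16] 7 comes off first (subtract 7). So sub: ((x + 1) - 6)^2 = 9.
Step 3. [((x + 1) - 6)^2 = 9] LHS squared, RHS 9 ≥ 0: apply √ (±). So sqrt: (x + 1) - 6 = 3 or -3.
Step 4. [(x + 1) - 6 = 3 or -3] 6 comes off first (add 6), so sub: x + 1 = 9 or 3.
Step 5. [x + 1 = 9 or 3] 1 comes off first (subtract 1), so sub: x = 8 or 2.

Answer: x ∈ {2, 8}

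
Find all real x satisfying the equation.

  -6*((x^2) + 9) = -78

Step 1. [-6*((x^2) + 9) = -78] LHS = -6·(…); ÷-6 both sides, so div: (x^2) + 9 = 13.
Step 2. [(x^2) + 9 = 13] peel the +9: subtract 9 from each side ⇒ sub: x^2 = 4.
Step 3. [x^2 = 4] √ both sides: 4 ≥ 0 gives two branches. So sqrt: x = 2 or -2.

Answer: x ∈ {-2, 2}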